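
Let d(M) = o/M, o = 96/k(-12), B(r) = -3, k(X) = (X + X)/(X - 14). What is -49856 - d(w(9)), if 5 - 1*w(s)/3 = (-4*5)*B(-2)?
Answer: -8226136/165 ≈ -49855.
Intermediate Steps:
k(X) = 2*X/(-14 + X) (k(X) = (2*X)/(-14 + X) = 2*X/(-14 + X))
w(s) = -165 (w(s) = 15 - 3*(-4*5)*(-3) = 15 - (-60)*(-3) = 15 - 3*60 = 15 - 180 = -165)
o = 104 (o = 96/((2*(-12)/(-14 - 12))) = 96/((2*(-12)/(-26))) = 96/((2*(-12)*(-1/26))) = 96/(12/13) = 96*(13/12) = 104)
d(M) = 104/M
-49856 - d(w(9)) = -49856 - 104/(-165) = -49856 - 104*(-1)/165 = -49856 - 1*(-104/165) = -49856 + 104/165 = -8226136/165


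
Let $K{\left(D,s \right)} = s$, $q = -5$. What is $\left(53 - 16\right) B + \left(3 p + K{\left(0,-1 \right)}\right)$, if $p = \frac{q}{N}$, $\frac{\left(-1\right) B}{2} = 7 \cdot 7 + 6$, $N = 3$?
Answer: $-4076$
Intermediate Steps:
$B = -110$ ($B = - 2 \left(7 \cdot 7 + 6\right) = - 2 \left(49 + 6\right) = \left(-2\right) 55 = -110$)
$p = - \frac{5}{3} \approx -1.6667$
$\left(53 - 16\right) B + \left(3 p + K{\left(0,-1 \right)}\right) = \left(53 - 16\right) \left(-110\right) + \left(3 \left(- \frac{5}{3}\right) - 1\right) = \left(53 - 16\right) \left(-110\right) - 6 = 37 \left(-110\right) - 6 = -4070 - 6 = -4076$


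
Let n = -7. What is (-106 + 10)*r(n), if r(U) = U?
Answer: 672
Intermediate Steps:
(-106 + 10)*r(n) = (-106 + 10)*(-7) = -96*(-7) = 672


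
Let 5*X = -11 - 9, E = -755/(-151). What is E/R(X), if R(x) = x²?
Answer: 5/16 ≈ 0.31250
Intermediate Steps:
E = 5 (E = -755*(-1/151) = 5)
X = -4 (X = (-11 - 9)/5 = (⅕)*(-20) = -4)
E/R(X) = 5/((-4)²) = 5/16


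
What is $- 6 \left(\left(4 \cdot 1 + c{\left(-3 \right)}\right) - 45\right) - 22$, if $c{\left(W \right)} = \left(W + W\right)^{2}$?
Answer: $8$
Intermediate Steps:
$c{\left(W \right)} = 4 W^{2}$ ($c{\left(W \right)} = \left(2 W\right)^{2} = 4 W^{2}$)
$- 6 \left(\left(4 \cdot 1 + c{\left(-3 \right)}\right) - 45\right) - 22 = - 6 \left(\left(4 \cdot 1 + 4 \left(-3\right)^{2}\right) - 45\right) - 22 = - 6 \left(\left(4 + 4 \cdot 9\right) - 45\right) - 22 = - 6 \left(\left(4 + 36\right) - 45\right) - 22 = - 6 \left(40 - 45\right) - 22 = \left(-6\right) \left(-5\right) - 22 = 30 - 22 = 8$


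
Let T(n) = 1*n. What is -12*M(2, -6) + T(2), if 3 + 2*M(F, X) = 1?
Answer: 14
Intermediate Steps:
T(n) = n
M(F, X) = -1 (M(F, X) = -3/2 + (½)*1 = -3/2 + ½ = -1)
-12*M(2, -6) + T(2) = -12*(-1) + 2 = 12 + 2 = 14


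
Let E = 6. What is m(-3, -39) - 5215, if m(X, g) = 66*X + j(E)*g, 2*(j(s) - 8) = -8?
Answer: -5569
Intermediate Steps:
j(s) = 4 (j(s) = 8 + (1/2)*(-8) = 8 - 4 = 4)
m(X, g) = 4*g + 66*X (m(X, g) = 66*X + 4*g = 4*g + 66*X)
m(-3, -39) - 5215 = (4*(-39) + 66*(-3)) - 5215 = (-156 - 198) - 5215 = -354 - 5215 = -5569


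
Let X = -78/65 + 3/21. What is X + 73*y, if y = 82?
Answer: 209473/35 ≈ 5984.9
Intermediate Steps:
X = -37/35 (X = -78*1/65 + 3*(1/21) = -6/5 + ⅐ = -37/35 ≈ -1.0571)
X + 73*y = -37/35 + 73*82 = -37/35 + 5986 = 209473/35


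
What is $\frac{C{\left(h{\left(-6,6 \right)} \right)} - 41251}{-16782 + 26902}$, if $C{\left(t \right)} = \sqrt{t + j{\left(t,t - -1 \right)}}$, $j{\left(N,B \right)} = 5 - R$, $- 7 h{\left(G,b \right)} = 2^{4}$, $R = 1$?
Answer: $- \frac{41251}{10120} + \frac{\sqrt{21}}{35420} \approx -4.0761$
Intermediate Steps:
$h{\left(G,b \right)} = - \frac{16}{7}$ ($h{\left(G,b \right)} = - \frac{2^{4}}{7} = \left(- \frac{1}{7}\right) 16 = - \frac{16}{7}$)
$j{\left(N,B \right)} = 4$ ($j{\left(N,B \right)} = 5 - 1 = 4$)
$C{\left(t \right)} = \sqrt{4 + t}$ ($C{\left(t \right)} = \sqrt{t + 4} = \sqrt{4 + t}$)
$\frac{C{\left(h{\left(-6,6 \right)} \right)} - 41251}{-16782 + 26902} = \frac{\sqrt{4 - \frac{16}{7}} - 41251}{-16782 + 26902} = \frac{\sqrt{\frac{12}{7}} - 41251}{10120} = \left(\frac{2 \sqrt{21}}{7} - 41251\right) \frac{1}{10120} = \left(-41251 + \frac{2 \sqrt{21}}{7}\right) \frac{1}{10120} = - \frac{41251}{10120} + \frac{\sqrt{21}}{35420}$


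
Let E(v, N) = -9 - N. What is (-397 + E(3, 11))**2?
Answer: 173889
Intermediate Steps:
(-397 + E(3, 11))**2 = (-397 + (-9 - 1*11))**2 = (-397 + (-9 - 11))**2 = (-397 - 20)**2 = (-417)**2 = 173889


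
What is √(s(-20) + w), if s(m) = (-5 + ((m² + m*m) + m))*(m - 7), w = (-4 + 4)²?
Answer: 15*I*√93 ≈ 144.65*I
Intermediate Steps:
w = 0 (w = 0² = 0)
s(m) = (-7 + m)*(-5 + m + 2*m²) (s(m) = (-5 + ((m² + m²) + m))*(-7 + m) = (-5 + (2*m² + m))*(-7 + m) = (-5 + (m + 2*m²))*(-7 + m) = (-5 + m + 2*m²)*(-7 + m) = (-7 + m)*(-5 + m + 2*m²))
√(s(-20) + w) = √((35 - 13*(-20)² - 12*(-20) + 2*(-20)³) + 0) = √((35 - 13*400 + 240 + 2*(-8000)) + 0) = √((35 - 5200 + 240 - 16000) + 0) = √(-20925 + 0) = √(-20925) = 15*I*√93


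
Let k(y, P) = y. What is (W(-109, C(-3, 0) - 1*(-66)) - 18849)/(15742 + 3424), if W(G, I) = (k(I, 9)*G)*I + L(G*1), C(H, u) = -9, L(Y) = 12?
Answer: -186489/9583 ≈ -19.460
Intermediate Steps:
W(G, I) = 12 + G*I² (W(G, I) = (I*G)*I + 12 = (G*I)*I + 12 = G*I² + 12 = 12 + G*I²)
(W(-109, C(-3, 0) - 1*(-66)) - 18849)/(15742 + 3424) = ((12 - 109*(-9 - 1*(-66))²) - 18849)/(15742 + 3424) = ((12 - 109*(-9 + 66)²) - 18849)/19166 = ((12 - 109*57²) - 18849)*(1/19166) = ((12 - 109*3249) - 18849)*(1/19166) = ((12 - 354141) - 18849)*(1/19166) = (-354129 - 18849)*(1/19166) = -372978*1/19166 = -186489/9583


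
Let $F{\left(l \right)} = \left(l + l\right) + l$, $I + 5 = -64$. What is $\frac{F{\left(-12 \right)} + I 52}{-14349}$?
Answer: $\frac{1208}{4783} \approx 0.25256$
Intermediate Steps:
$I = -69$ ($I = -5 - 64 = -69$)
$F{\left(l \right)} = 3 l$ ($F{\left(l \right)} = 2 l + l = 3 l$)
$\frac{F{\left(-12 \right)} + I 52}{-14349} = \frac{3 \left(-12\right) - 3588}{-14349} = \left(-36 - 3588\right) \left(- \frac{1}{14349}\right) = \left(-3624\right) \left(- \frac{1}{14349}\right) = \frac{1208}{4783}$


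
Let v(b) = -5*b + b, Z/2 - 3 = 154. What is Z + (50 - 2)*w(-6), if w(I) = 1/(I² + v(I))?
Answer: 1574/5 ≈ 314.80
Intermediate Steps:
Z = 314 (Z = 6 + 2*154 = 6 + 308 = 314)
v(b) = -4*b
w(I) = 1/(I² - 4*I)
Z + (50 - 2)*w(-6) = 314 + (50 - 2)*(1/((-6)*(-4 - 6))) = 314 + 48*(-⅙/(-10)) = 314 + 48*(-⅙*(-⅒)) = 314 + 48*(1/60) = 314 + ⅘ = 1574/5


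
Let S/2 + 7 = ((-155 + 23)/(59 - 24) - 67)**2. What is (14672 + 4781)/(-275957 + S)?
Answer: -23829925/325793417 ≈ -0.073144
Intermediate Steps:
S = 12253908/1225 (S = -14 + 2*((-155 + 23)/(59 - 24) - 67)**2 = -14 + 2*(-132/35 - 67)**2 = -14 + 2*(-2477/35)**2 = -14 + 2*(6135529/1225) = -14 + 12271058/1225 = 12253908/1225 ≈ 10003.)
(14672 + 4781)/(-275957 + S) = (14672 + 4781)/(-275957 + 12253908/1225) = 19453/(-325793417/1225) = 19453*(-1225/325793417) = -23829925/325793417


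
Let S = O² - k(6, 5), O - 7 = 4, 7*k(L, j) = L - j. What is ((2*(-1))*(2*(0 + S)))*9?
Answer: -30456/7 ≈ -4350.9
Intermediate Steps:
k(L, j) = -j/7 + L/7 (k(L, j) = (L - j)/7 = -j/7 + L/7)
O = 11 (O = 7 + 4 = 11)
S = 846/7 (S = 11² - (-⅐*5 + (⅐)*6) = 121 - (-5/7 + 6/7) = 121 - 1*⅐ = 121 - ⅐ = 846/7 ≈ 120.86)
((2*(-1))*(2*(0 + S)))*9 = ((2*(-1))*(2*(0 + 846/7)))*9 = -4*846/7*9 = -2*1692/7*9 = -3384/7*9 = -30456/7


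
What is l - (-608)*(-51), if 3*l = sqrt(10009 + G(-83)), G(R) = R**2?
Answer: -31008 + sqrt(16898)/3 ≈ -30965.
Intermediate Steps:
l = sqrt(16898)/3 (l = sqrt(10009 + (-83)**2)/3 = sqrt(10009 + 6889)/3 = sqrt(16898)/3 ≈ 43.331)
l - (-608)*(-51) = sqrt(16898)/3 - (-608)*(-51) = sqrt(16898)/3 - 1*31008 = sqrt(16898)/3 - 31008 = -31008 + sqrt(16898)/3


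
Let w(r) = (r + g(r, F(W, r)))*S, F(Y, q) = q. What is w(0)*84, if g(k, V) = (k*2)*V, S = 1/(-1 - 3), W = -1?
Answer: 0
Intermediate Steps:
S = -¼ (S = 1/(-4) = -¼ ≈ -0.25000)
g(k, V) = 2*V*k (g(k, V) = (2*k)*V = 2*V*k)
w(r) = -r²/2 - r/4 (w(r) = (r + 2*r*r)*(-¼) = (r + 2*r²)*(-¼) = -r²/2 - r/4)
w(0)*84 = ((¼)*0*(-1 - 2*0))*84 = ((¼)*0*(-1 + 0))*84 = ((¼)*0*(-1))*84 = 0*84 = 0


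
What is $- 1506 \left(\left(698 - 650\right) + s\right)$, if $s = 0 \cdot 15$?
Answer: $-72288$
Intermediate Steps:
$s = 0$
$- 1506 \left(\left(698 - 650\right) + s\right) = - 1506 \left(\left(698 - 650\right) + 0\right) = - 1506 \left(48 + 0\right) = \left(-1506\right) 48 = -72288$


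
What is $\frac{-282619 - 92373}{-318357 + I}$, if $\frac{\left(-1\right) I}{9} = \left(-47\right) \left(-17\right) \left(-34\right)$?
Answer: $\frac{374992}{73863} \approx 5.0769$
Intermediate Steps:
$I = 244494$ ($I = - 9 \left(-47\right) \left(-17\right) \left(-34\right) = - 9 \cdot 799 \left(-34\right) = \left(-9\right) \left(-27166\right) = 244494$)
$\frac{-282619 - 92373}{-318357 + I} = \frac{-282619 - 92373}{-318357 + 244494} = - \frac{374992}{-73863} = \left(-374992\right) \left(- \frac{1}{73863}\right) = \frac{374992}{73863}$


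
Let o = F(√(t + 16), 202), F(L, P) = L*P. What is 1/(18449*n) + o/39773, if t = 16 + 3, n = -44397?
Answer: -1/819080253 + 202*√35/39773 ≈ 0.030047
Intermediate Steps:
t = 19
o = 202*√35 (o = √(19 + 16)*202 = √35*202 = 202*√35 ≈ 1195.0)
1/(18449*n) + o/39773 = 1/(18449*(-44397)) + (202*√35)/39773 = (1/18449)*(-1/44397) + (202*√35)*(1/39773) = -1/819080253 + 202*√35/39773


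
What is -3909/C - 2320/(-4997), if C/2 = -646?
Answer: 1185827/339796 ≈ 3.4898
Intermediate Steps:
C = -1292 (C = 2*(-646) = -1292)
-3909/C - 2320/(-4997) = -3909/(-1292) - 2320/(-4997) = -3909*(-1/1292) - 2320*(-1/4997) = 3909/1292 + 2320/4997 = 1185827/339796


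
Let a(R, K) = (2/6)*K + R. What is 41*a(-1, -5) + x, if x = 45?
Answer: -193/3 ≈ -64.333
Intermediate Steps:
a(R, K) = R + K/3 (a(R, K) = (2*(⅙))*K + R = K/3 + R = R + K/3)
41*a(-1, -5) + x = 41*(-1 + (⅓)*(-5)) + 45 = 41*(-1 - 5/3) + 45 = 41*(-8/3) + 45 = -328/3 + 45 = -193/3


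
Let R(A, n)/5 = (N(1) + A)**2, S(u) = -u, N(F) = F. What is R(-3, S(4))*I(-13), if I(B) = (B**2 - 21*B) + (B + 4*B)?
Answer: 7540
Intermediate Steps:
R(A, n) = 5*(1 + A)**2
I(B) = B**2 - 16*B (I(B) = (B**2 - 21*B) + 5*B = B**2 - 16*B)
R(-3, S(4))*I(-13) = (5*(1 - 3)**2)*(-13*(-16 - 13)) = (5*(-2)**2)*(-13*(-29)) = (5*4)*377 = 20*377 = 7540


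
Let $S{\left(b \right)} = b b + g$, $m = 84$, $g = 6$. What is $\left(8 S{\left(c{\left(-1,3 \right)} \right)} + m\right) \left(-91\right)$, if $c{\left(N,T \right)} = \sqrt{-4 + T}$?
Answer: $-11284$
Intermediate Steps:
$S{\left(b \right)} = 6 + b^{2}$ ($S{\left(b \right)} = b b + 6 = b^{2} + 6 = 6 + b^{2}$)
$\left(8 S{\left(c{\left(-1,3 \right)} \right)} + m\right) \left(-91\right) = \left(8 \left(6 + \left(\sqrt{-4 + 3}\right)^{2}\right) + 84\right) \left(-91\right) = \left(8 \left(6 + \left(\sqrt{-1}\right)^{2}\right) + 84\right) \left(-91\right) = \left(8 \left(6 + i^{2}\right) + 84\right) \left(-91\right) = \left(8 \left(6 - 1\right) + 84\right) \left(-91\right) = \left(8 \cdot 5 + 84\right) \left(-91\right) = \left(40 + 84\right) \left(-91\right) = 124 \left(-91\right) = -11284$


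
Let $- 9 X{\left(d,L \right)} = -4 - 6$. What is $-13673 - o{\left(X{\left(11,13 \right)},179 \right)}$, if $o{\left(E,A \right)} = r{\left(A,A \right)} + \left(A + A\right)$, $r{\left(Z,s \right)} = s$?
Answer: $-14210$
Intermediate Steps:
$X{\left(d,L \right)} = \frac{10}{9}$ ($X{\left(d,L \right)} = - \frac{-4 - 6}{9} = \left(- \frac{1}{9}\right) \left(-10\right) = \frac{10}{9}$)
$o{\left(E,A \right)} = 3 A$ ($o{\left(E,A \right)} = A + \left(A + A\right) = A + 2 A = 3 A$)
$-13673 - o{\left(X{\left(11,13 \right)},179 \right)} = -13673 - 3 \cdot 179 = -13673 - 537 = -14210$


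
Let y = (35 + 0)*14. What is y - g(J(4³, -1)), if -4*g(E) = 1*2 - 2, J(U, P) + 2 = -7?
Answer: 490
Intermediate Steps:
J(U, P) = -9 (J(U, P) = -2 - 7 = -9)
g(E) = 0 (g(E) = -(1*2 - 2)/4 = -(2 - 2)/4 = -¼*0 = 0)
y = 490 (y = 35*14 = 490)
y - g(J(4³, -1)) = 490 - 1*0 = 490 + 0 = 490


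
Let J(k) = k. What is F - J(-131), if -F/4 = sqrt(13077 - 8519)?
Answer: 131 - 4*sqrt(4558) ≈ -139.05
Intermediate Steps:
F = -4*sqrt(4558) (F = -4*sqrt(13077 - 8519) = -4*sqrt(4558) ≈ -270.05)
F - J(-131) = -4*sqrt(4558) - 1*(-131) = -4*sqrt(4558) + 131 = 131 - 4*sqrt(4558)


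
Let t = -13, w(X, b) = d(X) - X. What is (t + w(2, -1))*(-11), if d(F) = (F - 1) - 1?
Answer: 165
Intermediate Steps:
d(F) = -2 + F (d(F) = (-1 + F) - 1 = -2 + F)
w(X, b) = -2 (w(X, b) = (-2 + X) - X = -2)
(t + w(2, -1))*(-11) = (-13 - 2)*(-11) = -15*(-11) = 165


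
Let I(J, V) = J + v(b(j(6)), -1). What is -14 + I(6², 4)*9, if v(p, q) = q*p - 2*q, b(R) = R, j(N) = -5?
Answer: 373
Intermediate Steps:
v(p, q) = -2*q + p*q (v(p, q) = p*q - 2*q = -2*q + p*q)
I(J, V) = 7 + J (I(J, V) = J - (-2 - 5) = J - 1*(-7) = J + 7 = 7 + J)
-14 + I(6², 4)*9 = -14 + (7 + 6²)*9 = -14 + (7 + 36)*9 = -14 + 43*9 = -14 + 387 = 373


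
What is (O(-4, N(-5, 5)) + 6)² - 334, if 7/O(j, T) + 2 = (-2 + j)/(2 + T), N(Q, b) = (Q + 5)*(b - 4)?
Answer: -7821/25 ≈ -312.84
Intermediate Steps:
N(Q, b) = (-4 + b)*(5 + Q) (N(Q, b) = (5 + Q)*(-4 + b) = (-4 + b)*(5 + Q))
O(j, T) = 7/(-2 + (-2 + j)/(2 + T))
(O(-4, N(-5, 5)) + 6)² - 334 = (7*(2 + (-20 - 4*(-5) + 5*5 - 5*5))/(-6 - 4 - 2*(-20 - 4*(-5) + 5*5 - 5*5)) + 6)² - 334 = (7*(2 + (-20 + 20 + 25 - 25))/(-6 - 4 - 2*(-20 + 20 + 25 - 25)) + 6)² - 334 = (7*(2 + 0)/(-6 - 4 - 2*0) + 6)² - 334 = (7*2/(-6 - 4 + 0) + 6)² - 334 = (7*2/(-10) + 6)² - 334 = (7*(-⅒)*2 + 6)² - 334 = (-7/5 + 6)² - 334 = (23/5)² - 334 = 529/25 - 334 = -7821/25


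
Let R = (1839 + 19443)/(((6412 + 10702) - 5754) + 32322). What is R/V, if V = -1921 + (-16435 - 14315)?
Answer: -10641/713567311 ≈ -1.4912e-5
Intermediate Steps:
V = -32671 (V = -1921 - 30750 = -32671)
R = 10641/21841 (R = 21282/((17114 - 5754) + 32322) = 21282/(11360 + 32322) = 21282/43682 = 21282*(1/43682) = 10641/21841 ≈ 0.48720)
R/V = (10641/21841)/(-32671) = (10641/21841)*(-1/32671) = -10641/713567311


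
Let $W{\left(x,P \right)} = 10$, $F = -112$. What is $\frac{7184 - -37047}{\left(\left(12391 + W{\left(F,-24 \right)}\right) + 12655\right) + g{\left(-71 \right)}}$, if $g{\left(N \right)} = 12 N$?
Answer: $\frac{44231}{24204} \approx 1.8274$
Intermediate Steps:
$\frac{7184 - -37047}{\left(\left(12391 + W{\left(F,-24 \right)}\right) + 12655\right) + g{\left(-71 \right)}} = \frac{7184 - -37047}{\left(\left(12391 + 10\right) + 12655\right) + 12 \left(-71\right)} = \frac{7184 + 37047}{\left(12401 + 12655\right) - 852} = \frac{44231}{25056 - 852} = \frac{44231}{24204}$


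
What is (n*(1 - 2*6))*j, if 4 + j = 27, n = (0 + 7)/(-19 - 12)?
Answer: 1771/31 ≈ 57.129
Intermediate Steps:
n = -7/31 (n = 7/(-31) = 7*(-1/31) = -7/31 ≈ -0.22581)
j = 23 (j = -4 + 27 = 23)
(n*(1 - 2*6))*j = -7*(1 - 2*6)/31*23 = -7*(1 - 12)/31*23 = -7/31*(-11)*23 = (77/31)*23 = 1771/31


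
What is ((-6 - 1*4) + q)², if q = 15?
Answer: 25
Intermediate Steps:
((-6 - 1*4) + q)² = ((-6 - 1*4) + 15)² = ((-6 - 4) + 15)² = (-10 + 15)² = 5² = 25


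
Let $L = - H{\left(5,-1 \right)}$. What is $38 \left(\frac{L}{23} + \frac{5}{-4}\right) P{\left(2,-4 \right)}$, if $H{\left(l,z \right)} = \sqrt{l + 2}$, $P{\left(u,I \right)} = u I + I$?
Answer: $570 + \frac{456 \sqrt{7}}{23} \approx 622.46$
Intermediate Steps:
$P{\left(u,I \right)} = I + I u$ ($P{\left(u,I \right)} = I u + I = I + I u$)
$H{\left(l,z \right)} = \sqrt{2 + l}$
$L = - \sqrt{7}$ ($L = - \sqrt{2 + 5} = - \sqrt{7} \approx -2.6458$)
$38 \left(\frac{L}{23} + \frac{5}{-4}\right) P{\left(2,-4 \right)} = 38 \left(\frac{\left(-1\right) \sqrt{7}}{23} + \frac{5}{-4}\right) \left(- 4 \left(1 + 2\right)\right) = 38 \left(- \sqrt{7} \cdot \frac{1}{23} + 5 \left(- \frac{1}{4}\right)\right) \left(\left(-4\right) 3\right) = 38 \left(- \frac{\sqrt{7}}{23} - \frac{5}{4}\right) \left(-12\right) = 38 \left(- \frac{5}{4} - \frac{\sqrt{7}}{23}\right) \left(-12\right) = \left(- \frac{95}{2} - \frac{38 \sqrt{7}}{23}\right) \left(-12\right) = 570 + \frac{456 \sqrt{7}}{23}$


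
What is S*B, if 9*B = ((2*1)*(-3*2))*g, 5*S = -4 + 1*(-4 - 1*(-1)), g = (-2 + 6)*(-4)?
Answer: -448/15 ≈ -29.867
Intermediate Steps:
g = -16 (g = 4*(-4) = -16)
S = -7/5 (S = (-4 + 1*(-4 - 1*(-1)))/5 = (-4 + 1*(-4 + 1))/5 = (-4 + 1*(-3))/5 = (-4 - 3)/5 = (1/5)*(-7) = -7/5 ≈ -1.4000)
B = 64/3 (B = (((2*1)*(-3*2))*(-16))/9 = ((2*(-6))*(-16))/9 = (-12*(-16))/9 = (1/9)*192 = 64/3 ≈ 21.333)
S*B = -7/5*64/3 = -448/15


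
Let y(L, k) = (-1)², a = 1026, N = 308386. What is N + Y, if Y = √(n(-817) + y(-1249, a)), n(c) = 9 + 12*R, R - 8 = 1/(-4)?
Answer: 308386 + √103 ≈ 3.0840e+5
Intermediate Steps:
R = 31/4 (R = 8 + 1/(-4) = 8 - ¼ = 31/4 ≈ 7.7500)
y(L, k) = 1
n(c) = 102 (n(c) = 9 + 12*(31/4) = 9 + 93 = 102)
Y = √103 (Y = √(102 + 1) = √103 ≈ 10.149)
N + Y = 308386 + √103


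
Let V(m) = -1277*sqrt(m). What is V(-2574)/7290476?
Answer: -3831*I*sqrt(286)/7290476 ≈ -0.0088867*I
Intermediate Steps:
V(-2574)/7290476 = -3831*I*sqrt(286)/7290476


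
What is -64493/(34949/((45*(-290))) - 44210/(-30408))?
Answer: 2132699669100/40482391 ≈ 52682.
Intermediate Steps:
-64493/(34949/((45*(-290))) - 44210/(-30408)) = -64493/(34949/(-13050) - 44210*(-1/30408)) = -64493/(34949*(-1/13050) + 22105/15204) = -64493/(-34949/13050 + 22105/15204) = -64493/(-40482391/33068700) = -64493*(-33068700/40482391) = 2132699669100/40482391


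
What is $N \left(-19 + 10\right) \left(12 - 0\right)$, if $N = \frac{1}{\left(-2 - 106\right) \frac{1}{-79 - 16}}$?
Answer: $-95$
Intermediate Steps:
$N = \frac{95}{108}$ ($N = \frac{1}{\left(-108\right) \frac{1}{-95}} = \frac{1}{\left(-108\right) \left(- \frac{1}{95}\right)} = \frac{1}{\frac{108}{95}} = \frac{95}{108} \approx 0.87963$)
$N \left(-19 + 10\right) \left(12 - 0\right) = \frac{95 \left(-19 + 10\right) \left(12 - 0\right)}{108} = \frac{95 \left(- 9 \left(12 + \left(-10 + 10\right)\right)\right)}{108} = \frac{95 \left(- 9 \left(12 + 0\right)\right)}{108} = \frac{95 \left(\left(-9\right) 12\right)}{108} = \frac{95}{108} \left(-108\right) = -95$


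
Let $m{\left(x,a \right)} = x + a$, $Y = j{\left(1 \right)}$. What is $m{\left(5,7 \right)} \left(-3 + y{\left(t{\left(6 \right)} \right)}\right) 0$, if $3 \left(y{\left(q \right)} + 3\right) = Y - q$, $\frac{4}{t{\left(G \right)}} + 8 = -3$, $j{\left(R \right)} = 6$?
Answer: $0$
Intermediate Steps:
$t{\left(G \right)} = - \frac{4}{11}$ ($t{\left(G \right)} = \frac{4}{-8 - 3} = \frac{4}{-11} = 4 \left(- \frac{1}{11}\right) = - \frac{4}{11}$)
$Y = 6$
$y{\left(q \right)} = -1 - \frac{q}{3}$ ($y{\left(q \right)} = -3 + \frac{6 - q}{3} = -3 - \left(-2 + \frac{q}{3}\right) = -1 - \frac{q}{3}$)
$m{\left(x,a \right)} = a + x$
$m{\left(5,7 \right)} \left(-3 + y{\left(t{\left(6 \right)} \right)}\right) 0 = \left(7 + 5\right) \left(-3 - \frac{29}{33}\right) 0 = 12 \left(-3 + \left(-1 + \frac{4}{33}\right)\right) 0 = 12 \left(-3 - \frac{29}{33}\right) 0 = 12 \left(\left(- \frac{128}{33}\right) 0\right) = 12 \cdot 0 = 0$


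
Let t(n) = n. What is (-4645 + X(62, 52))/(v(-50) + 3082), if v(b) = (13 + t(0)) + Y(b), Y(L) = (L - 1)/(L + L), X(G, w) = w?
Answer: -459300/309551 ≈ -1.4838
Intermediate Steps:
Y(L) = (-1 + L)/(2*L) (Y(L) = (-1 + L)/((2*L)) = (-1 + L)*(1/(2*L)) = (-1 + L)/(2*L))
v(b) = 13 + (-1 + b)/(2*b) (v(b) = (13 + 0) + (-1 + b)/(2*b) = 13 + (-1 + b)/(2*b))
(-4645 + X(62, 52))/(v(-50) + 3082) = (-4645 + 52)/((1/2)*(-1 + 27*(-50))/(-50) + 3082) = -4593/((1/2)*(-1/50)*(-1 - 1350) + 3082) = -4593/((1/2)*(-1/50)*(-1351) + 3082) = -4593/(1351/100 + 3082) = -4593/309551/100 = -4593*100/309551 = -459300/309551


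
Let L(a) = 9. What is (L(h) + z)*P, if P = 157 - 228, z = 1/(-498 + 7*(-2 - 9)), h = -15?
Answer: -367354/575 ≈ -638.88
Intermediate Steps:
z = -1/575 (z = 1/(-498 + 7*(-11)) = 1/(-498 - 77) = 1/(-575) = -1/575 ≈ -0.0017391)
P = -71
(L(h) + z)*P = (9 - 1/575)*(-71) = (5174/575)*(-71) = -367354/575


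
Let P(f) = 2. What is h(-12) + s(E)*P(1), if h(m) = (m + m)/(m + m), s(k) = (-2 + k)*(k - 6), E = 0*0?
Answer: 25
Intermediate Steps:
E = 0
s(k) = (-6 + k)*(-2 + k) (s(k) = (-2 + k)*(-6 + k) = (-6 + k)*(-2 + k))
h(m) = 1 (h(m) = (2*m)/((2*m)) = (2*m)*(1/(2*m)) = 1)
h(-12) + s(E)*P(1) = 1 + (12 + 0**2 - 8*0)*2 = 1 + (12 + 0 + 0)*2 = 1 + 12*2 = 1 + 24 = 25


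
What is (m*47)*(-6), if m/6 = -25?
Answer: 42300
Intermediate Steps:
m = -150 (m = 6*(-25) = -150)
(m*47)*(-6) = -150*47*(-6) = -7050*(-6) = 42300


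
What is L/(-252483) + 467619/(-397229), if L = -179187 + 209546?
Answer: -18589331884/14327652801 ≈ -1.2974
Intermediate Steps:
L = 30359
L/(-252483) + 467619/(-397229) = 30359/(-252483) + 467619/(-397229) = 30359*(-1/252483) + 467619*(-1/397229) = -4337/36069 - 467619/397229 = -18589331884/14327652801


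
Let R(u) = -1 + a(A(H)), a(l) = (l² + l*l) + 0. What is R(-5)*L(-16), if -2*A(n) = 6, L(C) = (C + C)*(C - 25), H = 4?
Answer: 22304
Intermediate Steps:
L(C) = 2*C*(-25 + C) (L(C) = (2*C)*(-25 + C) = 2*C*(-25 + C))
A(n) = -3 (A(n) = -½*6 = -3)
a(l) = 2*l² (a(l) = (l² + l²) + 0 = 2*l² + 0 = 2*l²)
R(u) = 17 (R(u) = -1 + 2*(-3)² = -1 + 2*9 = -1 + 18 = 17)
R(-5)*L(-16) = 17*(2*(-16)*(-25 - 16)) = 17*(2*(-16)*(-41)) = 17*1312 = 22304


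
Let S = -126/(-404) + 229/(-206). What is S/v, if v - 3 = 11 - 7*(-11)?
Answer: -640/72821 ≈ -0.0087887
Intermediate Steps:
v = 91 (v = 3 + (11 - 7*(-11)) = 3 + (11 + 77) = 3 + 88 = 91)
S = -8320/10403 (S = -126*(-1/404) + 229*(-1/206) = 63/202 - 229/206 = -8320/10403 ≈ -0.79977)
S/v = -8320/10403/91 = -8320/10403*1/91 = -640/72821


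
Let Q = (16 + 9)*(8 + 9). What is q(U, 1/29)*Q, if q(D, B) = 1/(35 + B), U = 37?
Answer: 12325/1016 ≈ 12.131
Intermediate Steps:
Q = 425 (Q = 25*17 = 425)
q(U, 1/29)*Q = 425/(35 + 1/29) = 425/(1016/29) = (29/1016)*425 = 12325/1016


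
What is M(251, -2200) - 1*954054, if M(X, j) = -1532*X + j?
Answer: -1340786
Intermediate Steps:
M(X, j) = j - 1532*X
M(251, -2200) - 1*954054 = (-2200 - 1532*251) - 1*954054 = (-2200 - 384532) - 954054 = -386732 - 954054 = -1340786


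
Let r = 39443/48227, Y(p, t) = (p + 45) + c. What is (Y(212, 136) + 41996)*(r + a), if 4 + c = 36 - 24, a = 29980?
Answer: 61104541885683/48227 ≈ 1.2670e+9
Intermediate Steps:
c = 8 (c = -4 + (36 - 24) = -4 + 12 = 8)
Y(p, t) = 53 + p (Y(p, t) = (p + 45) + 8 = (45 + p) + 8 = 53 + p)
r = 39443/48227 (r = 39443*(1/48227) = 39443/48227 ≈ 0.81786)
(Y(212, 136) + 41996)*(r + a) = ((53 + 212) + 41996)*(39443/48227 + 29980) = (265 + 41996)*(1445884903/48227) = 42261*(1445884903/48227) = 61104541885683/48227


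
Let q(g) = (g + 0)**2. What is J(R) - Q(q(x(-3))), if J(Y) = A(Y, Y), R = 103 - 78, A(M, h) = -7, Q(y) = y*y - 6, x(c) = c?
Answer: -82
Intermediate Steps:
q(g) = g**2
Q(y) = -6 + y**2 (Q(y) = y**2 - 6 = -6 + y**2)
R = 25
J(Y) = -7
J(R) - Q(q(x(-3))) = -7 - (-6 + ((-3)**2)**2) = -7 - (-6 + 9**2) = -7 - (-6 + 81) = -7 - 1*75 = -7 - 75 = -82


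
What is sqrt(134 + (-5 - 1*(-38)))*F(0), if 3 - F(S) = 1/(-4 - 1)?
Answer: 16*sqrt(167)/5 ≈ 41.353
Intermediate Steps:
F(S) = 16/5 (F(S) = 3 - 1/(-4 - 1) = 3 - 1/(-5) = 3 - 1*(-1/5) = 3 + 1/5 = 16/5)
sqrt(134 + (-5 - 1*(-38)))*F(0) = sqrt(134 + (-5 - 1*(-38)))*(16/5) = sqrt(134 + (-5 + 38))*(16/5) = sqrt(134 + 33)*(16/5) = sqrt(167)*(16/5) = 16*sqrt(167)/5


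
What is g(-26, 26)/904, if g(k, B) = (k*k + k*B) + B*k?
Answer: -169/226 ≈ -0.74779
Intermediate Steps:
g(k, B) = k² + 2*B*k (g(k, B) = (k² + B*k) + B*k = k² + 2*B*k)
g(-26, 26)/904 = -26*(-26 + 2*26)/904 = -26*(-26 + 52)*(1/904) = -26*26*(1/904) = -676*1/904 = -169/226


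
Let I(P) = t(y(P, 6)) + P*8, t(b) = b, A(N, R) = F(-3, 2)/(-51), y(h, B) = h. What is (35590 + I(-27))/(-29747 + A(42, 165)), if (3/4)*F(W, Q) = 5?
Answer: -5408091/4551311 ≈ -1.1882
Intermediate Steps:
F(W, Q) = 20/3 (F(W, Q) = (4/3)*5 = 20/3)
A(N, R) = -20/153 (A(N, R) = (20/3)/(-51) = -1/51*20/3 = -20/153)
I(P) = 9*P (I(P) = P + P*8 = P + 8*P = 9*P)
(35590 + I(-27))/(-29747 + A(42, 165)) = (35590 + 9*(-27))/(-29747 - 20/153) = (35590 - 243)/(-4551311/153) = 35347*(-153/4551311) = -5408091/4551311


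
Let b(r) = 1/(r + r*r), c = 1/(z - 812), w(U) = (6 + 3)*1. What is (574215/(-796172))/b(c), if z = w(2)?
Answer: 230260215/256689435574 ≈ 0.00089704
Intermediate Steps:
w(U) = 9 (w(U) = 9*1 = 9)
z = 9
c = -1/803 (c = 1/(9 - 812) = 1/(-803) = -1/803 ≈ -0.0012453)
b(r) = 1/(r + r**2)
(574215/(-796172))/b(c) = (574215/(-796172))/((1/((-1/803)*(1 - 1/803)))) = (574215*(-1/796172))/((-803/802/803)) = -574215/(796172*((-803*803/802))) = -574215/(796172*(-644809/802)) = -574215/796172*(-802/644809) = 230260215/256689435574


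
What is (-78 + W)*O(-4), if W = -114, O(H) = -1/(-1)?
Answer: -192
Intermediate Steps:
O(H) = 1 (O(H) = -1*(-1) = 1)
(-78 + W)*O(-4) = (-78 - 114)*1 = -192*1 = -192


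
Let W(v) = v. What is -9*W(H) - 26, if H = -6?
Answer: 28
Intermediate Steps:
-9*W(H) - 26 = -9*(-6) - 26 = 54 - 26 = 28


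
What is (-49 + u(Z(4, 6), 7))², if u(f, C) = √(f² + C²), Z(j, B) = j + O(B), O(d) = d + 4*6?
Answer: (49 - √1205)² ≈ 204.12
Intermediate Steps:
O(d) = 24 + d (O(d) = d + 24 = 24 + d)
Z(j, B) = 24 + B + j (Z(j, B) = j + (24 + B) = 24 + B + j)
u(f, C) = √(C² + f²)
(-49 + u(Z(4, 6), 7))² = (-49 + √(7² + (24 + 6 + 4)²))² = (-49 + √(49 + 34²))² = (-49 + √(49 + 1156))² = (-49 + √1205)²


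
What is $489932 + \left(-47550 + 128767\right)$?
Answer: $571149$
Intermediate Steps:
$489932 + \left(-47550 + 128767\right) = 489932 + 81217 = 571149$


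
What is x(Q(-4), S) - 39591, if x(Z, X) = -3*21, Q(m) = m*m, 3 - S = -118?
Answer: -39654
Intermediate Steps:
S = 121 (S = 3 - 1*(-118) = 3 + 118 = 121)
Q(m) = m**2
x(Z, X) = -63
x(Q(-4), S) - 39591 = -63 - 39591 = -39654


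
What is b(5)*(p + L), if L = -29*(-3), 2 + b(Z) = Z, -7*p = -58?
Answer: 2001/7 ≈ 285.86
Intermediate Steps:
p = 58/7 (p = -⅐*(-58) = 58/7 ≈ 8.2857)
b(Z) = -2 + Z
L = 87
b(5)*(p + L) = (-2 + 5)*(58/7 + 87) = 3*(667/7) = 2001/7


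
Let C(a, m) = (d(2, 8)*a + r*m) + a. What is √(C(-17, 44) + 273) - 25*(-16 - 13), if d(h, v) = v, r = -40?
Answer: 725 + 2*I*√410 ≈ 725.0 + 40.497*I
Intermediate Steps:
C(a, m) = -40*m + 9*a (C(a, m) = (8*a - 40*m) + a = (-40*m + 8*a) + a = -40*m + 9*a)
√(C(-17, 44) + 273) - 25*(-16 - 13) = √((-40*44 + 9*(-17)) + 273) - 25*(-16 - 13) = √((-1760 - 153) + 273) - 25*(-29) = √(-1913 + 273) - 1*(-725) = √(-1640) + 725 = 2*I*√410 + 725 = 725 + 2*I*√410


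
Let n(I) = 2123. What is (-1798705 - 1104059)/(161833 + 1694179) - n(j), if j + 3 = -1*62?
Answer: -985804060/464003 ≈ -2124.6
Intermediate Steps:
j = -65 (j = -3 - 1*62 = -3 - 62 = -65)
(-1798705 - 1104059)/(161833 + 1694179) - n(j) = (-1798705 - 1104059)/(161833 + 1694179) - 1*2123 = -2902764/1856012 - 2123 = -2902764*1/1856012 - 2123 = -725691/464003 - 2123 = -985804060/464003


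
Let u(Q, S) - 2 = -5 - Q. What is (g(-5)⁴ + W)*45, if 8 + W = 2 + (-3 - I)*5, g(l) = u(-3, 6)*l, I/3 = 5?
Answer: -4320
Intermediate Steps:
I = 15 (I = 3*5 = 15)
u(Q, S) = -3 - Q (u(Q, S) = 2 + (-5 - Q) = -3 - Q)
g(l) = 0 (g(l) = (-3 - 1*(-3))*l = (-3 + 3)*l = 0*l = 0)
W = -96 (W = -8 + (2 + (-3 - 1*15)*5) = -8 + (2 + (-3 - 15)*5) = -8 + (2 - 18*5) = -8 + (2 - 90) = -8 - 88 = -96)
(g(-5)⁴ + W)*45 = (0⁴ - 96)*45 = (0 - 96)*45 = -96*45 = -4320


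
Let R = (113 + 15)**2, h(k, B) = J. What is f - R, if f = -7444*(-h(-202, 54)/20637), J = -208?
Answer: -339664960/20637 ≈ -16459.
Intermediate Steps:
h(k, B) = -208
f = -1548352/20637 (f = -7444/((-20637/(-208))) = -7444/((-20637*(-1/208))) = -7444/20637/208 = -7444*208/20637 = -1548352/20637 ≈ -75.028)
R = 16384 (R = 128**2 = 16384)
f - R = -1548352/20637 - 1*16384 = -1548352/20637 - 16384 = -339664960/20637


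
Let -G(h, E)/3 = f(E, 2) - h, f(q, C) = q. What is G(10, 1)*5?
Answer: 135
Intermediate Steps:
G(h, E) = -3*E + 3*h (G(h, E) = -3*(E - h) = -3*E + 3*h)
G(10, 1)*5 = (-3*1 + 3*10)*5 = (-3 + 30)*5 = 27*5 = 135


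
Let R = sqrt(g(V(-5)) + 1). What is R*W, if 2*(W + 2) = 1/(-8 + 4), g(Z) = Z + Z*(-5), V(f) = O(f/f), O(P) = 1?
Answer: -17*I*sqrt(3)/8 ≈ -3.6806*I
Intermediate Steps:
V(f) = 1
g(Z) = -4*Z (g(Z) = Z - 5*Z = -4*Z)
W = -17/8 (W = -2 + 1/(2*(-8 + 4)) = -2 + (1/2)/(-4) = -2 + (1/2)*(-1/4) = -2 - 1/8 = -17/8 ≈ -2.1250)
R = I*sqrt(3) (R = sqrt(-4*1 + 1) = sqrt(-4 + 1) = sqrt(-3) = I*sqrt(3) ≈ 1.732*I)
R*W = (I*sqrt(3))*(-17/8) = -17*I*sqrt(3)/8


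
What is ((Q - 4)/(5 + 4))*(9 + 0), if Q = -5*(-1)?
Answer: 1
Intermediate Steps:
Q = 5
((Q - 4)/(5 + 4))*(9 + 0) = ((5 - 4)/(5 + 4))*(9 + 0) = (1/9)*9 = 1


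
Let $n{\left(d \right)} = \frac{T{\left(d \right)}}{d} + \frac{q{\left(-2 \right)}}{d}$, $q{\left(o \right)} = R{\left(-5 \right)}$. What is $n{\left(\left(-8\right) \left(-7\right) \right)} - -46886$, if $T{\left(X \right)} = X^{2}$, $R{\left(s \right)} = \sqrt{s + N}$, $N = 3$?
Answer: $46942 + \frac{i \sqrt{2}}{56} \approx 46942.0 + 0.025254 i$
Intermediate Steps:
$R{\left(s \right)} = \sqrt{3 + s}$ ($R{\left(s \right)} = \sqrt{s + 3} = \sqrt{3 + s}$)
$q{\left(o \right)} = i \sqrt{2}$ ($q{\left(o \right)} = \sqrt{3 - 5} = \sqrt{-2} = i \sqrt{2}$)
$n{\left(d \right)} = d + \frac{i \sqrt{2}}{d}$ ($n{\left(d \right)} = \frac{d^{2}}{d} + \frac{i \sqrt{2}}{d} = d + \frac{i \sqrt{2}}{d}$)
$n{\left(\left(-8\right) \left(-7\right) \right)} - -46886 = \left(\left(-8\right) \left(-7\right) + \frac{i \sqrt{2}}{\left(-8\right) \left(-7\right)}\right) - -46886 = \left(56 + \frac{i \sqrt{2}}{56}\right) + 46886 = 46942 + \frac{i \sqrt{2}}{56}$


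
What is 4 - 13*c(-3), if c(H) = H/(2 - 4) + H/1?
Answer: 47/2 ≈ 23.500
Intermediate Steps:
c(H) = H/2 (c(H) = H/(-2) + H*1 = H*(-1/2) + H = -H/2 + H = H/2)
4 - 13*c(-3) = 4 - 13*(-3)/2 = 4 - 13*(-3/2) = 4 + 39/2 = 47/2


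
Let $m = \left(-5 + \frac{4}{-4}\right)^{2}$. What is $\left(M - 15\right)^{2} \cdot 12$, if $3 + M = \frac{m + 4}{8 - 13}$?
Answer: $8112$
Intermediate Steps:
$m = 36$ ($m = \left(-5 + 4 \left(- \frac{1}{4}\right)\right)^{2} = \left(-5 - 1\right)^{2} = \left(-6\right)^{2} = 36$)
$M = -11$ ($M = -3 + \frac{36 + 4}{8 - 13} = -3 + \frac{40}{-5} = -3 + 40 \left(- \frac{1}{5}\right) = -3 - 8 = -11$)
$\left(M - 15\right)^{2} \cdot 12 = \left(-11 - 15\right)^{2} \cdot 12 = \left(-26\right)^{2} \cdot 12 = 676 \cdot 12 = 8112$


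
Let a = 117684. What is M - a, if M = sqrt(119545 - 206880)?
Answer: -117684 + I*sqrt(87335) ≈ -1.1768e+5 + 295.52*I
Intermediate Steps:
M = I*sqrt(87335) (M = sqrt(-87335) = I*sqrt(87335) ≈ 295.52*I)
M - a = I*sqrt(87335) - 1*117684 = I*sqrt(87335) - 117684 = -117684 + I*sqrt(87335)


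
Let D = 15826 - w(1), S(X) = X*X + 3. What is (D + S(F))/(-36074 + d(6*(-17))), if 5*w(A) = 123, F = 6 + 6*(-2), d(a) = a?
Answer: -39601/90440 ≈ -0.43787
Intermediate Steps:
F = -6 (F = 6 - 12 = -6)
w(A) = 123/5 (w(A) = (1/5)*123 = 123/5)
S(X) = 3 + X**2 (S(X) = X**2 + 3 = 3 + X**2)
D = 79007/5 (D = 15826 - 1*123/5 = 15826 - 123/5 = 79007/5 ≈ 15801.)
(D + S(F))/(-36074 + d(6*(-17))) = (79007/5 + (3 + (-6)**2))/(-36074 + 6*(-17)) = (79007/5 + (3 + 36))/(-36074 - 102) = (79007/5 + 39)/(-36176) = (79202/5)*(-1/36176) = -39601/90440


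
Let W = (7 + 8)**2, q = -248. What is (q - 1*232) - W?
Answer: -705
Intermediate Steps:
W = 225 (W = 15**2 = 225)
(q - 1*232) - W = (-248 - 1*232) - 1*225 = (-248 - 232) - 225 = -480 - 225 = -705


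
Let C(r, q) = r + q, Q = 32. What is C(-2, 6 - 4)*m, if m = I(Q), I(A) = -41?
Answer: 0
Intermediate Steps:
C(r, q) = q + r
m = -41
C(-2, 6 - 4)*m = ((6 - 4) - 2)*(-41) = (2 - 2)*(-41) = 0*(-41) = 0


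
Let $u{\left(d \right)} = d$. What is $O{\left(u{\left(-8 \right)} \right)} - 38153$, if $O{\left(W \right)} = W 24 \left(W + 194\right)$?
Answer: $-73865$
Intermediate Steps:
$O{\left(W \right)} = 24 W \left(194 + W\right)$
$O{\left(u{\left(-8 \right)} \right)} - 38153 = 24 \left(-8\right) \left(194 - 8\right) - 38153 = 24 \left(-8\right) 186 - 38153 = -35712 - 38153 = -73865$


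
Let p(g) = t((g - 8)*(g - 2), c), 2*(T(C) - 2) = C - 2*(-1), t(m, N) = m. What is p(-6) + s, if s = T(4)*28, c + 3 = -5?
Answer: 252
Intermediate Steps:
c = -8 (c = -3 - 5 = -8)
T(C) = 3 + C/2 (T(C) = 2 + (C - 2*(-1))/2 = 2 + (C + 2)/2 = 2 + (2 + C)/2 = 2 + (1 + C/2) = 3 + C/2)
p(g) = (-8 + g)*(-2 + g) (p(g) = (g - 8)*(g - 2) = (-8 + g)*(-2 + g))
s = 140 (s = (3 + (½)*4)*28 = (3 + 2)*28 = 5*28 = 140)
p(-6) + s = (16 + (-6)² - 10*(-6)) + 140 = (16 + 36 + 60) + 140 = 112 + 140 = 252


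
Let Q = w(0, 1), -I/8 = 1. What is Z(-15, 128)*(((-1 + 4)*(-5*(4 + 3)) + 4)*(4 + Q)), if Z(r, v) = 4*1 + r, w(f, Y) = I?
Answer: -4444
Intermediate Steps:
I = -8 (I = -8*1 = -8)
w(f, Y) = -8
Q = -8
Z(r, v) = 4 + r
Z(-15, 128)*(((-1 + 4)*(-5*(4 + 3)) + 4)*(4 + Q)) = (4 - 15)*(((-1 + 4)*(-5*(4 + 3)) + 4)*(4 - 8)) = -11*(3*(-5*7) + 4)*(-4) = -11*(3*(-35) + 4)*(-4) = -11*(-105 + 4)*(-4) = -(-1111)*(-4) = -11*404 = -4444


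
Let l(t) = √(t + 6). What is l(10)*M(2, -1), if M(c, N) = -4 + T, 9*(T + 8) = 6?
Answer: -136/3 ≈ -45.333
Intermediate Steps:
T = -22/3 (T = -8 + (⅑)*6 = -8 + ⅔ = -22/3 ≈ -7.3333)
l(t) = √(6 + t)
M(c, N) = -34/3 (M(c, N) = -4 - 22/3 = -34/3)
l(10)*M(2, -1) = √(6 + 10)*(-34/3) = √16*(-34/3) = 4*(-34/3) = -136/3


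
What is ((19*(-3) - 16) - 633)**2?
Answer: 498436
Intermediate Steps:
((19*(-3) - 16) - 633)**2 = ((-57 - 16) - 633)**2 = (-73 - 633)**2 = (-706)**2 = 498436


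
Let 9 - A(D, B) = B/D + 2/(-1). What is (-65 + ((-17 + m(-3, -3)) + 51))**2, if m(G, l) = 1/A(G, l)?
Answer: 95481/100 ≈ 954.81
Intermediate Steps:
A(D, B) = 11 - B/D (A(D, B) = 9 - (B/D + 2/(-1)) = 9 - (B/D + 2*(-1)) = 9 - (B/D - 2) = 9 - (-2 + B/D) = 9 + (2 - B/D) = 11 - B/D)
m(G, l) = 1/(11 - l/G)
(-65 + ((-17 + m(-3, -3)) + 51))**2 = (-65 + ((-17 - 3/(-1*(-3) + 11*(-3))) + 51))**2 = (-65 + ((-17 - 3/(3 - 33)) + 51))**2 = (-65 + ((-17 - 3/(-30)) + 51))**2 = (-65 + ((-17 - 3*(-1/30)) + 51))**2 = (-65 + ((-17 + 1/10) + 51))**2 = (-65 + (-169/10 + 51))**2 = (-65 + 341/10)**2 = (-309/10)**2 = 95481/100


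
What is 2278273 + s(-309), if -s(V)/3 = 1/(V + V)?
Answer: 469324239/206 ≈ 2.2783e+6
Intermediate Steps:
s(V) = -3/(2*V) (s(V) = -3/(V + V) = -3*1/(2*V) = -3/(2*V))
2278273 + s(-309) = 2278273 - 3/2/(-309) = 2278273 - 3/2*(-1/309) = 2278273 + 1/206 = 469324239/206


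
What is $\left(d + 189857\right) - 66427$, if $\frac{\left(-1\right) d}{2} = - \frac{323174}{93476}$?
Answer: $\frac{2884597257}{23369} \approx 1.2344 \cdot 10^{5}$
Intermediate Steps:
$d = \frac{161587}{23369}$ ($d = - 2 \left(- \frac{323174}{93476}\right) = - 2 \left(\left(-323174\right) \frac{1}{93476}\right) = \left(-2\right) \left(- \frac{161587}{46738}\right) = \frac{161587}{23369} \approx 6.9146$)
$\left(d + 189857\right) - 66427 = \left(\frac{161587}{23369} + 189857\right) - 66427 = \frac{4436929820}{23369} - 66427 = \frac{2884597257}{23369}$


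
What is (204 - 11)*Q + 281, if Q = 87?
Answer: 17072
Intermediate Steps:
(204 - 11)*Q + 281 = (204 - 11)*87 + 281 = 193*87 + 281 = 16791 + 281 = 17072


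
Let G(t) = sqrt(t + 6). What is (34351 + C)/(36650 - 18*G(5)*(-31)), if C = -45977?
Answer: -106523225/334949374 + 1621827*sqrt(11)/334949374 ≈ -0.30197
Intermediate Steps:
G(t) = sqrt(6 + t)
(34351 + C)/(36650 - 18*G(5)*(-31)) = (34351 - 45977)/(36650 - 18*sqrt(6 + 5)*(-31)) = -11626/(36650 - 18*sqrt(11)*(-31)) = -11626/(36650 + 558*sqrt(11))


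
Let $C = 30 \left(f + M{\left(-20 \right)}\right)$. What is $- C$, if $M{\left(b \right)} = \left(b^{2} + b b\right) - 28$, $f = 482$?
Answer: $-37620$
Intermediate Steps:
$M{\left(b \right)} = -28 + 2 b^{2}$ ($M{\left(b \right)} = \left(b^{2} + b^{2}\right) - 28 = 2 b^{2} - 28 = -28 + 2 b^{2}$)
$C = 37620$ ($C = 30 \left(482 - \left(28 - 2 \left(-20\right)^{2}\right)\right) = 30 \left(482 + \left(-28 + 2 \cdot 400\right)\right) = 30 \left(482 + \left(-28 + 800\right)\right) = 30 \left(482 + 772\right) = 30 \cdot 1254 = 37620$)
$- C = \left(-1\right) 37620 = -37620$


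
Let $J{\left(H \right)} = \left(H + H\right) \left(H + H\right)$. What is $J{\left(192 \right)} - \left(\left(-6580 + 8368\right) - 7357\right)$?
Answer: $153025$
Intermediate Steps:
$J{\left(H \right)} = 4 H^{2}$ ($J{\left(H \right)} = 2 H 2 H = 4 H^{2}$)
$J{\left(192 \right)} - \left(\left(-6580 + 8368\right) - 7357\right) = 4 \cdot 192^{2} - \left(\left(-6580 + 8368\right) - 7357\right) = 4 \cdot 36864 - \left(1788 - 7357\right) = 147456 - -5569 = 147456 + 5569 = 153025$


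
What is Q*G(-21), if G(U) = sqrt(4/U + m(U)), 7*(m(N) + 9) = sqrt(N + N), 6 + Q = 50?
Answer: 44*sqrt(-4053 + 63*I*sqrt(42))/21 ≈ 6.7101 + 133.56*I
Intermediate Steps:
Q = 44 (Q = -6 + 50 = 44)
m(N) = -9 + sqrt(2)*sqrt(N)/7 (m(N) = -9 + sqrt(N + N)/7 = -9 + sqrt(2*N)/7 = -9 + (sqrt(2)*sqrt(N))/7 = -9 + sqrt(2)*sqrt(N)/7)
G(U) = sqrt(-9 + 4/U + sqrt(2)*sqrt(U)/7) (G(U) = sqrt(4/U + (-9 + sqrt(2)*sqrt(U)/7)) = sqrt(-9 + 4/U + sqrt(2)*sqrt(U)/7))
Q*G(-21) = 44*(sqrt(-441 + 196/(-21) + 7*sqrt(2)*sqrt(-21))/7) = 44*(sqrt(-441 + 196*(-1/21) + 7*sqrt(2)*(I*sqrt(21)))/7) = 44*(sqrt(-441 - 28/3 + 7*I*sqrt(42))/7) = 44*(sqrt(-1351/3 + 7*I*sqrt(42))/7) = 44*sqrt(-1351/3 + 7*I*sqrt(42))/7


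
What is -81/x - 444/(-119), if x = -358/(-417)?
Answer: -3860511/42602 ≈ -90.618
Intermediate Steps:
x = 358/417 (x = -358*(-1/417) = 358/417 ≈ 0.85851)
-81/x - 444/(-119) = -81/358/417 - 444/(-119) = -81*417/358 - 444*(-1/119) = -33777/358 + 444/119 = -3860511/42602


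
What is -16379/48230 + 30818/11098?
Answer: 652288999/267628270 ≈ 2.4373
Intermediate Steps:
-16379/48230 + 30818/11098 = -16379*1/48230 + 30818*(1/11098) = -16379/48230 + 15409/5549 = 652288999/267628270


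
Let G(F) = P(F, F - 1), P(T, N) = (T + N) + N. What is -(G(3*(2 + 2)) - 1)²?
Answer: -1089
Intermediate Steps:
P(T, N) = T + 2*N (P(T, N) = (N + T) + N = T + 2*N)
G(F) = -2 + 3*F (G(F) = F + 2*(F - 1) = F + 2*(-1 + F) = F + (-2 + 2*F) = -2 + 3*F)
-(G(3*(2 + 2)) - 1)² = -((-2 + 3*(3*(2 + 2))) - 1)² = -((-2 + 3*(3*4)) - 1)² = -((-2 + 3*12) - 1)² = -((-2 + 36) - 1)² = -(34 - 1)² = -1*33² = -1*1089 = -1089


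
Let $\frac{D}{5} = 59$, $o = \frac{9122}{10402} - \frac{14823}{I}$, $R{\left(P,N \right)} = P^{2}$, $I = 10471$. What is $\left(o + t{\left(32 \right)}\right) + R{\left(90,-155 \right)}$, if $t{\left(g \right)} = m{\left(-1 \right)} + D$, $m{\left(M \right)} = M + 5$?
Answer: $\frac{457377440537}{54459671} \approx 8398.5$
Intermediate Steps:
$o = - \frac{29336192}{54459671}$ ($o = \frac{9122}{10402} - \frac{14823}{10471} = 9122 \cdot \frac{1}{10402} - \frac{14823}{10471} = \frac{4561}{5201} - \frac{14823}{10471} = - \frac{29336192}{54459671} \approx -0.53868$)
$m{\left(M \right)} = 5 + M$
$D = 295$ ($D = 5 \cdot 59 = 295$)
$t{\left(g \right)} = 299$ ($t{\left(g \right)} = \left(5 - 1\right) + 295 = 4 + 295 = 299$)
$\left(o + t{\left(32 \right)}\right) + R{\left(90,-155 \right)} = \left(- \frac{29336192}{54459671} + 299\right) + 90^{2} = \frac{16254105437}{54459671} + 8100 = \frac{457377440537}{54459671}$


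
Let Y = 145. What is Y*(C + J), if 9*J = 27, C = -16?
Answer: -1885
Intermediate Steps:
J = 3 (J = (⅑)*27 = 3)
Y*(C + J) = 145*(-16 + 3) = 145*(-13) = -1885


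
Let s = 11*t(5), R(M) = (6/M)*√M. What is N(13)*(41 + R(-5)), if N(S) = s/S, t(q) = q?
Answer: 2255/13 - 66*I*√5/13 ≈ 173.46 - 11.352*I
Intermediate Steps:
R(M) = 6/√M
s = 55 (s = 11*5 = 55)
N(S) = 55/S
N(13)*(41 + R(-5)) = (55/13)*(41 + 6/√(-5)) = (55*(1/13))*(41 + 6*(-I*√5/5)) = 55*(41 - 6*I*√5/5)/13 = 2255/13 - 66*I*√5/13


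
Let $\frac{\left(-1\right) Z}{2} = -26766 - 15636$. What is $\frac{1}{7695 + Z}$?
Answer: $\frac{1}{92499} \approx 1.0811 \cdot 10^{-5}$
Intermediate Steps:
$Z = 84804$ ($Z = - 2 \left(-26766 - 15636\right) = \left(-2\right) \left(-42402\right) = 84804$)
$\frac{1}{7695 + Z} = \frac{1}{7695 + 84804} = \frac{1}{92499}$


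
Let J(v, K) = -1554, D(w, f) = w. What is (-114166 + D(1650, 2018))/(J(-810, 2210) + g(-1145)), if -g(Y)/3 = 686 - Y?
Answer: 112516/7047 ≈ 15.967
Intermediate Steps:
g(Y) = -2058 + 3*Y (g(Y) = -3*(686 - Y) = -2058 + 3*Y)
(-114166 + D(1650, 2018))/(J(-810, 2210) + g(-1145)) = (-114166 + 1650)/(-1554 + (-2058 + 3*(-1145))) = -112516/(-1554 + (-2058 - 3435)) = -112516/(-1554 - 5493) = -112516/(-7047) = -112516*(-1/7047) = 112516/7047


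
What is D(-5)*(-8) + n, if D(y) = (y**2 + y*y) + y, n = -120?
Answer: -480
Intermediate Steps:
D(y) = y + 2*y**2 (D(y) = (y**2 + y**2) + y = 2*y**2 + y = y + 2*y**2)
D(-5)*(-8) + n = -5*(1 + 2*(-5))*(-8) - 120 = -5*(1 - 10)*(-8) - 120 = -5*(-9)*(-8) - 120 = 45*(-8) - 120 = -360 - 120 = -480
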